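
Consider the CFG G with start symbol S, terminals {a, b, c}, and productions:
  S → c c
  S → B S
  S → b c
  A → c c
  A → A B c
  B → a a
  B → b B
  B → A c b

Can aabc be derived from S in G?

yes

S ⇒ BS ⇒ aaS ⇒ aabc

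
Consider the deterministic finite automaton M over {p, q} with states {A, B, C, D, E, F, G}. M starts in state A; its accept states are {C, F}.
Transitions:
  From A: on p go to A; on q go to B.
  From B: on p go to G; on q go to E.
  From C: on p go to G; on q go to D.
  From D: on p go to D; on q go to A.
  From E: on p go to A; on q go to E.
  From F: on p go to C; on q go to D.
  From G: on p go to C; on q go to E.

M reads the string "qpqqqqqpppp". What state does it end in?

A --q--> B
B --p--> G
G --q--> E
E --q--> E
E --q--> E
E --q--> E
E --q--> E
E --p--> A
A --p--> A
A --p--> A
A --p--> A

A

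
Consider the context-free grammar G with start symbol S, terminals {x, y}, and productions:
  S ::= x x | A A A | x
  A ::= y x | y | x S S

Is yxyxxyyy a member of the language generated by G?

S ⇒ AAA ⇒ yxAA ⇒ yxyA ⇒ yxyxSS ⇒ yxyxxS ⇒ yxyxxAAA ⇒ yxyxxyAA ⇒ yxyxxyyA ⇒ yxyxxyyy

yes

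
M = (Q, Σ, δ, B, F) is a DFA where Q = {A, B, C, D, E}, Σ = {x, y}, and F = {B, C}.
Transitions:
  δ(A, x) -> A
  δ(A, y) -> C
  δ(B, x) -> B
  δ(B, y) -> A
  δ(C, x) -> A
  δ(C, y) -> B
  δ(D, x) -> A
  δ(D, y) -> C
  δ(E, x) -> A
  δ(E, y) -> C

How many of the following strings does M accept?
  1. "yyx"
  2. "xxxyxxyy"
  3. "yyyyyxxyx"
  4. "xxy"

1

"yyx": rejected
"xxxyxxyy": accepted
"yyyyyxxyx": rejected
"xxy": rejected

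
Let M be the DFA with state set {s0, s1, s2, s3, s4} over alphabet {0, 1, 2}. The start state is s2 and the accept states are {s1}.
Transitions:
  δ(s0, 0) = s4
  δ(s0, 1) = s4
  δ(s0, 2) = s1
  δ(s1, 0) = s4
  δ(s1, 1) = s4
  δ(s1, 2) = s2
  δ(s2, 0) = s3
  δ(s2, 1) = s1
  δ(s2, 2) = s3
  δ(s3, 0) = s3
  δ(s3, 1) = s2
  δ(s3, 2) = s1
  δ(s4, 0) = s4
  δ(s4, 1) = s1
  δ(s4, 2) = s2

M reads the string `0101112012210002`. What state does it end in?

s2 --0--> s3
s3 --1--> s2
s2 --0--> s3
s3 --1--> s2
s2 --1--> s1
s1 --1--> s4
s4 --2--> s2
s2 --0--> s3
s3 --1--> s2
s2 --2--> s3
s3 --2--> s1
s1 --1--> s4
s4 --0--> s4
s4 --0--> s4
s4 --0--> s4
s4 --2--> s2

s2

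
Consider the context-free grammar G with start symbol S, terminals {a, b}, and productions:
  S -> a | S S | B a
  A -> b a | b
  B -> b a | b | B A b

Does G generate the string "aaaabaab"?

no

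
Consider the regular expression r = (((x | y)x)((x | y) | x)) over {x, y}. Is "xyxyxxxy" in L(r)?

no

No split of xyxyxxxy into u·v has ((x|y)x) matching u and ((x|y)|x) matching v.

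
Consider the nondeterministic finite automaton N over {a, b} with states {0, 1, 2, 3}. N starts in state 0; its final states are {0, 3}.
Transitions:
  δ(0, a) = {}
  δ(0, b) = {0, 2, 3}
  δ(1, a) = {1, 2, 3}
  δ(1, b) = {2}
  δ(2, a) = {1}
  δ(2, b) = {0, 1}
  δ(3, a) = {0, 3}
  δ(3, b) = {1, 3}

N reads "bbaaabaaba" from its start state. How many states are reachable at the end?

Start: {0}
read b: {0, 2, 3}
read b: {0, 1, 2, 3}
read a: {0, 1, 2, 3}
read a: {0, 1, 2, 3}
read a: {0, 1, 2, 3}
read b: {0, 1, 2, 3}
read a: {0, 1, 2, 3}
read a: {0, 1, 2, 3}
read b: {0, 1, 2, 3}
read a: {0, 1, 2, 3}
Final reachable set {0, 1, 2, 3} has 4 states.

4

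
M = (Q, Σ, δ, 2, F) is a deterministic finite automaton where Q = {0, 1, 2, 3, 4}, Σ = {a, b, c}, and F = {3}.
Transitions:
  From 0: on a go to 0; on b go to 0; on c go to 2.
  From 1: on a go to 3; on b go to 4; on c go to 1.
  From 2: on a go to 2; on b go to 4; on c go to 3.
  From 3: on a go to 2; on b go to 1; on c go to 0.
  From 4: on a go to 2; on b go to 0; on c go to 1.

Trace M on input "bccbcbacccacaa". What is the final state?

2

2 --b--> 4
4 --c--> 1
1 --c--> 1
1 --b--> 4
4 --c--> 1
1 --b--> 4
4 --a--> 2
2 --c--> 3
3 --c--> 0
0 --c--> 2
2 --a--> 2
2 --c--> 3
3 --a--> 2
2 --a--> 2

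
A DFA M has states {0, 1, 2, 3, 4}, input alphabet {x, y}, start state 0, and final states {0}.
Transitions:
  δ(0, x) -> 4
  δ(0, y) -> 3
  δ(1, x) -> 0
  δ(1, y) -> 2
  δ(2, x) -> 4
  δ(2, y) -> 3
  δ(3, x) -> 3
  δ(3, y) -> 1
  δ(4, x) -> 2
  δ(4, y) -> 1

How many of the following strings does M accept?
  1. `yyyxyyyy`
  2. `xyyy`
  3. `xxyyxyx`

0

`yyyxyyyy`: rejected
`xyyy`: rejected
`xxyyxyx`: rejected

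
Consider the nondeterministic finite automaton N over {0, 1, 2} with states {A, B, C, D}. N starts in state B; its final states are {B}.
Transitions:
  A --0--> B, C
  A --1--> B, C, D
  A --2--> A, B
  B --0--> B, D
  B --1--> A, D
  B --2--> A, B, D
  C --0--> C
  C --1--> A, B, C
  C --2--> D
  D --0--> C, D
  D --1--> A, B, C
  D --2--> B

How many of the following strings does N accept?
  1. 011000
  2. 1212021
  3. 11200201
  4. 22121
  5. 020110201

011000: accepted
1212021: accepted
11200201: accepted
22121: accepted
020110201: accepted

5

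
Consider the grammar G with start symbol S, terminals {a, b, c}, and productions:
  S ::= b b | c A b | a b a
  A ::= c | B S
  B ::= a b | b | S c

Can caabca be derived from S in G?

no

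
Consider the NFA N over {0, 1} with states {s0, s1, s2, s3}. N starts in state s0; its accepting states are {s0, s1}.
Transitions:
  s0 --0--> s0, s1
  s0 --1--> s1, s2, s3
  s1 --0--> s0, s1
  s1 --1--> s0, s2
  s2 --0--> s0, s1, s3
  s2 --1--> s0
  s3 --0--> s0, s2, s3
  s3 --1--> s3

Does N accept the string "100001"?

accepted

Start: {s0}
read 1: {s1, s2, s3}
read 0: {s0, s1, s2, s3}
read 0: {s0, s1, s2, s3}
read 0: {s0, s1, s2, s3}
read 0: {s0, s1, s2, s3}
read 1: {s0, s1, s2, s3}
Reachable ∩ accepting = {s0, s1} — nonempty.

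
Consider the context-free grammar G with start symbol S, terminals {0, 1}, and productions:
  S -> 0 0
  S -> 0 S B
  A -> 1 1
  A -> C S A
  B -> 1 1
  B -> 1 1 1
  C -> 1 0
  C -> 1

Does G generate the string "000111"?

yes

S ⇒ 0SB ⇒ 000B ⇒ 000111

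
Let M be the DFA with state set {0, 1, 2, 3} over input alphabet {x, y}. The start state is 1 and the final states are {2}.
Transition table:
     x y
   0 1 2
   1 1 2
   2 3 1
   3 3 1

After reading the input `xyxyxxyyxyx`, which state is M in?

3

1 --x--> 1
1 --y--> 2
2 --x--> 3
3 --y--> 1
1 --x--> 1
1 --x--> 1
1 --y--> 2
2 --y--> 1
1 --x--> 1
1 --y--> 2
2 --x--> 3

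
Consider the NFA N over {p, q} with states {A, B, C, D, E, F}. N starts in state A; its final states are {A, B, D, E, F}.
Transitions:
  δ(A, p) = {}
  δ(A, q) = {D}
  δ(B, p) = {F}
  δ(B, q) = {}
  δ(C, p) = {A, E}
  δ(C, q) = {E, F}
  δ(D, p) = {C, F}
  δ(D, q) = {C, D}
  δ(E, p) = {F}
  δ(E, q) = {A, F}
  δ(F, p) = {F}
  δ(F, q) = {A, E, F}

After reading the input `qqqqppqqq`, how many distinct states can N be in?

5

Start: {A}
read q: {D}
read q: {C, D}
read q: {C, D, E, F}
read q: {A, C, D, E, F}
read p: {A, C, E, F}
read p: {A, E, F}
read q: {A, D, E, F}
read q: {A, C, D, E, F}
read q: {A, C, D, E, F}
Final reachable set {A, C, D, E, F} has 5 states.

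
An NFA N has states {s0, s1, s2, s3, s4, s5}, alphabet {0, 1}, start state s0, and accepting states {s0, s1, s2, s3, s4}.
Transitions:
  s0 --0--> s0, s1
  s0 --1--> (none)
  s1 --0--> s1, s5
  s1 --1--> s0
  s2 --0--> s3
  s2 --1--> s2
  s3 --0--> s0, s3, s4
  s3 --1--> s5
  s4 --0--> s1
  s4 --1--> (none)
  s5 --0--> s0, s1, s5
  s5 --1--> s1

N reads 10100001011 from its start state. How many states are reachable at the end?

Start: {s0}
read 1: {}
The reachable set is empty and stays empty for the remaining 10 symbols.
Final reachable set {} has 0 states.

0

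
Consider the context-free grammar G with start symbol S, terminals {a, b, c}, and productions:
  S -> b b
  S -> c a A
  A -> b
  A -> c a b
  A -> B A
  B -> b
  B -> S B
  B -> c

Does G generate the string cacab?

S ⇒ caA ⇒ cacab

yes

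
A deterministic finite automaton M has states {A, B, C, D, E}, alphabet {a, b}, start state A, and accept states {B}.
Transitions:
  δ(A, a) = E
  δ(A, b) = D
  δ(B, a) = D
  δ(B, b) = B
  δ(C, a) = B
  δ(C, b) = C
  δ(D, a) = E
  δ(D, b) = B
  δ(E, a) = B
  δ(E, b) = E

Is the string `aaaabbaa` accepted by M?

A --a--> E
E --a--> B
B --a--> D
D --a--> E
E --b--> E
E --b--> E
E --a--> B
B --a--> D
End in state D, which is not an accepting state.

rejected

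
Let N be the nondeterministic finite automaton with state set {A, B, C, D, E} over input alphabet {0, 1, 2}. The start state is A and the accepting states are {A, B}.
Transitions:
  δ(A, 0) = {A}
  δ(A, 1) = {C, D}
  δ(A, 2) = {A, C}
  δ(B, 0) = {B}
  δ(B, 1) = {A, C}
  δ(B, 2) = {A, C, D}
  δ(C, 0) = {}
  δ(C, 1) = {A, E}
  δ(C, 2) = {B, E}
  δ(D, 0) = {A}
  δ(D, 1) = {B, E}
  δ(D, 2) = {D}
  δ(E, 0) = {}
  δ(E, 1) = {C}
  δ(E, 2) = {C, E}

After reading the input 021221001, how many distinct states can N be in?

3

Start: {A}
read 0: {A}
read 2: {A, C}
read 1: {A, C, D, E}
read 2: {A, B, C, D, E}
read 2: {A, B, C, D, E}
read 1: {A, B, C, D, E}
read 0: {A, B}
read 0: {A, B}
read 1: {A, C, D}
Final reachable set {A, C, D} has 3 states.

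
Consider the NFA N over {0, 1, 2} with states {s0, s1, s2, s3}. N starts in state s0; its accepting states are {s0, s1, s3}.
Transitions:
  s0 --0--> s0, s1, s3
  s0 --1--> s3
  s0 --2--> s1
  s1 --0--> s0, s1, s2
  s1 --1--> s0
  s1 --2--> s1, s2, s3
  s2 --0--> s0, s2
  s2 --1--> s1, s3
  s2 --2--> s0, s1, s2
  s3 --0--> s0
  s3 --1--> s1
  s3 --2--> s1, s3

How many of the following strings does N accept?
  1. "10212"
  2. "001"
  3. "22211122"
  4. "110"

4

"10212": accepted
"001": accepted
"22211122": accepted
"110": accepted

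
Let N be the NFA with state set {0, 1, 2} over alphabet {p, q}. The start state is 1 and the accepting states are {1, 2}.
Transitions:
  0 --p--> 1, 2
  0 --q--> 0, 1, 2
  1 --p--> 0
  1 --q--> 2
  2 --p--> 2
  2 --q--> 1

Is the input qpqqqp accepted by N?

rejected

Start: {1}
read q: {2}
read p: {2}
read q: {1}
read q: {2}
read q: {1}
read p: {0}
Reachable ∩ accepting = {} — empty.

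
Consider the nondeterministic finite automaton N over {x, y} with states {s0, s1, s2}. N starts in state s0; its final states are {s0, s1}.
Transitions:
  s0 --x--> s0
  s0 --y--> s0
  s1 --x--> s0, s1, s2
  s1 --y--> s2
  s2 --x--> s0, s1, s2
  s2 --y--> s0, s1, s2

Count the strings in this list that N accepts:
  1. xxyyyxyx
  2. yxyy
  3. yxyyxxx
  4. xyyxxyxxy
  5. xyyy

xxyyyxyx: accepted
yxyy: accepted
yxyyxxx: accepted
xyyxxyxxy: accepted
xyyy: accepted

5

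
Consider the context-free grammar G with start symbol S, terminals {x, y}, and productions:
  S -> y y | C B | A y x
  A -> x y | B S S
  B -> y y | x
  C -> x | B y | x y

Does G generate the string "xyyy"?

S ⇒ CB ⇒ ByB ⇒ xyB ⇒ xyyy

yes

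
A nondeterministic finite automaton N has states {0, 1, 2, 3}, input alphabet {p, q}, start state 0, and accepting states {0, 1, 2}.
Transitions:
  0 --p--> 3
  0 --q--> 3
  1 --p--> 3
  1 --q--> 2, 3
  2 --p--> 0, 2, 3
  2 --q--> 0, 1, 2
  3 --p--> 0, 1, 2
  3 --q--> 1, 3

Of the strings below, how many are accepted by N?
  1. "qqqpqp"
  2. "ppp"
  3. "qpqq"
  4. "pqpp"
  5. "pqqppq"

5

"qqqpqp": accepted
"ppp": accepted
"qpqq": accepted
"pqpp": accepted
"pqqppq": accepted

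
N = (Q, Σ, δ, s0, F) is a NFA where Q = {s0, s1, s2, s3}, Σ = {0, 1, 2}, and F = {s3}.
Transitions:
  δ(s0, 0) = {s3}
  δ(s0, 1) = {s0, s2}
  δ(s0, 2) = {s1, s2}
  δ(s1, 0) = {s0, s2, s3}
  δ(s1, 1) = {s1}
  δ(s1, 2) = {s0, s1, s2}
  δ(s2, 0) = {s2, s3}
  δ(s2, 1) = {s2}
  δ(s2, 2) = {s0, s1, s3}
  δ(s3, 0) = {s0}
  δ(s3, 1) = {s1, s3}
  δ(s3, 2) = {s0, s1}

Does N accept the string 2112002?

accepted

Start: {s0}
read 2: {s1, s2}
read 1: {s1, s2}
read 1: {s1, s2}
read 2: {s0, s1, s2, s3}
read 0: {s0, s2, s3}
read 0: {s0, s2, s3}
read 2: {s0, s1, s2, s3}
Reachable ∩ accepting = {s3} — nonempty.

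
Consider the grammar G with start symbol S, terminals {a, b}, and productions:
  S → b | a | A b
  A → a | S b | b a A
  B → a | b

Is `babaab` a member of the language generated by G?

S ⇒ Ab ⇒ baAb ⇒ babaAb ⇒ babaab

yes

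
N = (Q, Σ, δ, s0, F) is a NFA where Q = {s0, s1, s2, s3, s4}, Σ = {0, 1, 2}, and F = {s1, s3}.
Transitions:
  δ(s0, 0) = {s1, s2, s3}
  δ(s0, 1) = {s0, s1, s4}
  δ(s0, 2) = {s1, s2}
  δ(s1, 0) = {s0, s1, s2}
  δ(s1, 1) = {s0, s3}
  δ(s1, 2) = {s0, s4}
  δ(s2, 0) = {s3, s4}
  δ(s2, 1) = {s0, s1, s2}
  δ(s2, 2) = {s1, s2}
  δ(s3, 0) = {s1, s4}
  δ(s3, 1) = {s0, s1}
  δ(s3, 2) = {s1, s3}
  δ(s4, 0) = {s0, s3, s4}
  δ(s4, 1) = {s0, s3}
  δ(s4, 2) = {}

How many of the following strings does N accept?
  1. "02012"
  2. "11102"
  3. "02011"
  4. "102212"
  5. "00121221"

"02012": accepted
"11102": accepted
"02011": accepted
"102212": accepted
"00121221": accepted

5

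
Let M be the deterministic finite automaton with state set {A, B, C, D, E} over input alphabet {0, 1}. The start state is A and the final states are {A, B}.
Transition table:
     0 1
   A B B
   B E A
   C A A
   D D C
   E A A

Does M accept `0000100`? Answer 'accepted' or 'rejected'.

A --0--> B
B --0--> E
E --0--> A
A --0--> B
B --1--> A
A --0--> B
B --0--> E
End in state E, which is not an accepting state.

rejected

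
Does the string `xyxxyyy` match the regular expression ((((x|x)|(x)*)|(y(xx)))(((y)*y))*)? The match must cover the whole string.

no

No split of xyxxyyy into u·v has (((x|x)|(x)*)|(y(xx))) matching u and (((y)*y))* matching v.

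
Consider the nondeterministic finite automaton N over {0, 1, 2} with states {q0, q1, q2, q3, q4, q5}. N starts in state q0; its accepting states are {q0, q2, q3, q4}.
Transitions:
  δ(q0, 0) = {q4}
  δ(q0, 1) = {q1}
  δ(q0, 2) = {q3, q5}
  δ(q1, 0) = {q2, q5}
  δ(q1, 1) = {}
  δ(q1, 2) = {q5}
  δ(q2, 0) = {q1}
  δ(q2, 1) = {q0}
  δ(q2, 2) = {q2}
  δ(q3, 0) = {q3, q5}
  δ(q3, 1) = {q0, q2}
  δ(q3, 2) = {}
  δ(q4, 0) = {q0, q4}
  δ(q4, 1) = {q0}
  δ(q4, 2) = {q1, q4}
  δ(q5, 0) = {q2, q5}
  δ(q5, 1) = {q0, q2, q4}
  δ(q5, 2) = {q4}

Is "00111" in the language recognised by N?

rejected

Start: {q0}
read 0: {q4}
read 0: {q0, q4}
read 1: {q0, q1}
read 1: {q1}
read 1: {}
Reachable ∩ accepting = {} — empty.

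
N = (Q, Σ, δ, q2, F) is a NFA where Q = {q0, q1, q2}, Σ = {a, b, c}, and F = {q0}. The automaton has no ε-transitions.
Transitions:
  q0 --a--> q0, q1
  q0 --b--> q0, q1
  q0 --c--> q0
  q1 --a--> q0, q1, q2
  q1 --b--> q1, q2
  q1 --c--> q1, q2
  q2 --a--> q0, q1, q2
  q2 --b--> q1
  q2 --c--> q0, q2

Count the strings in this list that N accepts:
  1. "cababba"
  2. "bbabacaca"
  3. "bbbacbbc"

3

"cababba": accepted
"bbabacaca": accepted
"bbbacbbc": accepted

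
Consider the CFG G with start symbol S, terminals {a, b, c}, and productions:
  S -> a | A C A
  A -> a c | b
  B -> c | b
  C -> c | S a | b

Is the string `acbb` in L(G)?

S ⇒ ACA ⇒ acCA ⇒ acbA ⇒ acbb

yes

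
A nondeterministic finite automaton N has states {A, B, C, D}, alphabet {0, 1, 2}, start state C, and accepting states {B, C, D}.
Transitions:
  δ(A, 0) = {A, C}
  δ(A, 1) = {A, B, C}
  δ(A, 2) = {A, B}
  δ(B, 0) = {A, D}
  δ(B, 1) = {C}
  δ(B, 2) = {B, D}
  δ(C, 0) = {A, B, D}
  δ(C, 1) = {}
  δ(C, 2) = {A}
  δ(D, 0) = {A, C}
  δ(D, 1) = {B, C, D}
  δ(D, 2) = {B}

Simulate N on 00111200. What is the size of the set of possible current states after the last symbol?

Start: {C}
read 0: {A, B, D}
read 0: {A, C, D}
read 1: {A, B, C, D}
read 1: {A, B, C, D}
read 1: {A, B, C, D}
read 2: {A, B, D}
read 0: {A, C, D}
read 0: {A, B, C, D}
Final reachable set {A, B, C, D} has 4 states.

4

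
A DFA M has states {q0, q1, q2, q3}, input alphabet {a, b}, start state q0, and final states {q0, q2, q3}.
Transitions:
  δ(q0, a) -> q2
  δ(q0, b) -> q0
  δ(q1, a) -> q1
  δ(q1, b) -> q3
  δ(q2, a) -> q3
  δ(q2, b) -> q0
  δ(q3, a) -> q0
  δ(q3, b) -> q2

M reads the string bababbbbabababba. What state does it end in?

q2

q0 --b--> q0
q0 --a--> q2
q2 --b--> q0
q0 --a--> q2
q2 --b--> q0
q0 --b--> q0
q0 --b--> q0
q0 --b--> q0
q0 --a--> q2
q2 --b--> q0
q0 --a--> q2
q2 --b--> q0
q0 --a--> q2
q2 --b--> q0
q0 --b--> q0
q0 --a--> q2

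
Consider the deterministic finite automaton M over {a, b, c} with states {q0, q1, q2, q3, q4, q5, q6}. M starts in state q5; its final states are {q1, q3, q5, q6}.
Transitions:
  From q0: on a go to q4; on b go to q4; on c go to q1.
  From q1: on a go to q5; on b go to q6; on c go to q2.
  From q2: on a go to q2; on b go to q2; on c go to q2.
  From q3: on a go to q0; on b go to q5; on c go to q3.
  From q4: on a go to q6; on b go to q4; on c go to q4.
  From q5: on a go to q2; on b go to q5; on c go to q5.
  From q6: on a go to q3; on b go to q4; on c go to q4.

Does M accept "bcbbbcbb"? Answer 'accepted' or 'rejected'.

accepted

q5 --b--> q5
q5 --c--> q5
q5 --b--> q5
q5 --b--> q5
q5 --b--> q5
q5 --c--> q5
q5 --b--> q5
q5 --b--> q5
End in state q5, which is an accepting state.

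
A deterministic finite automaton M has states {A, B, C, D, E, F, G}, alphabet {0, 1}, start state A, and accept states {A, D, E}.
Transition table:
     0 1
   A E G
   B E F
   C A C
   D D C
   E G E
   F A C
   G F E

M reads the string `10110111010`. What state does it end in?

A --1--> G
G --0--> F
F --1--> C
C --1--> C
C --0--> A
A --1--> G
G --1--> E
E --1--> E
E --0--> G
G --1--> E
E --0--> G

G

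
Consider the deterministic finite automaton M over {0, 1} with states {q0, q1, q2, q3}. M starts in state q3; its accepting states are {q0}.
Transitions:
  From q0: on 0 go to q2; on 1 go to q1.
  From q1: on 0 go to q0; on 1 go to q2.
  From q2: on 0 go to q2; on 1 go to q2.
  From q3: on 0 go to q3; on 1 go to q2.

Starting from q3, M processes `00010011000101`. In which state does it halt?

q2

q3 --0--> q3
q3 --0--> q3
q3 --0--> q3
q3 --1--> q2
q2 --0--> q2
q2 --0--> q2
q2 --1--> q2
q2 --1--> q2
q2 --0--> q2
q2 --0--> q2
q2 --0--> q2
q2 --1--> q2
q2 --0--> q2
q2 --1--> q2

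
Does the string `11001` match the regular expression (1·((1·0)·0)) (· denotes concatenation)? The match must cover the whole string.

no

No split of 11001 into u·v has 1 matching u and ((1·0)·0) matching v.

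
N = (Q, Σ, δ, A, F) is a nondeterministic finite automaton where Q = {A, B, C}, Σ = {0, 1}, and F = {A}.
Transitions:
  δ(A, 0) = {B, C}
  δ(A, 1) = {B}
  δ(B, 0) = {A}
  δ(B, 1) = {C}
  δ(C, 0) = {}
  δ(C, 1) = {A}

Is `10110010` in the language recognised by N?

rejected

Start: {A}
read 1: {B}
read 0: {A}
read 1: {B}
read 1: {C}
read 0: {}
The reachable set is empty and stays empty for the remaining 3 symbols.
Reachable ∩ accepting = {} — empty.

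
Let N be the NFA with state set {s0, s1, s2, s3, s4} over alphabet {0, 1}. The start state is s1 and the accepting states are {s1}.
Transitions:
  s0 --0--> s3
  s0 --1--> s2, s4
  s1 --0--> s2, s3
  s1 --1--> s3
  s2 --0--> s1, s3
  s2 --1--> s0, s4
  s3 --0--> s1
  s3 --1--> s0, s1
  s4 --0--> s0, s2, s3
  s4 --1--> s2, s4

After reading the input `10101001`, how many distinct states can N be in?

Start: {s1}
read 1: {s3}
read 0: {s1}
read 1: {s3}
read 0: {s1}
read 1: {s3}
read 0: {s1}
read 0: {s2, s3}
read 1: {s0, s1, s4}
Final reachable set {s0, s1, s4} has 3 states.

3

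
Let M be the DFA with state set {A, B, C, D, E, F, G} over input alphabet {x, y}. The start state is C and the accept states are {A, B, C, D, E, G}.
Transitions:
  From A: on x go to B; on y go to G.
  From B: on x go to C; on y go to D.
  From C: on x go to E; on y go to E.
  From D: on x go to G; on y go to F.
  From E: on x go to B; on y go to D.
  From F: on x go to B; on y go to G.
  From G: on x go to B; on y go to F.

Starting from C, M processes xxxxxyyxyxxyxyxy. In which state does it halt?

C --x--> E
E --x--> B
B --x--> C
C --x--> E
E --x--> B
B --y--> D
D --y--> F
F --x--> B
B --y--> D
D --x--> G
G --x--> B
B --y--> D
D --x--> G
G --y--> F
F --x--> B
B --y--> D

D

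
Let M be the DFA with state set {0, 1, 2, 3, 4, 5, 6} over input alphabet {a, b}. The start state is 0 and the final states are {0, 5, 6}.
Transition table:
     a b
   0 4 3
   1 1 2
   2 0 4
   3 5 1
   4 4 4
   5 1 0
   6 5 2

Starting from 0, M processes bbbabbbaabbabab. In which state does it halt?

0 --b--> 3
3 --b--> 1
1 --b--> 2
2 --a--> 0
0 --b--> 3
3 --b--> 1
1 --b--> 2
2 --a--> 0
0 --a--> 4
4 --b--> 4
4 --b--> 4
4 --a--> 4
4 --b--> 4
4 --a--> 4
4 --b--> 4

4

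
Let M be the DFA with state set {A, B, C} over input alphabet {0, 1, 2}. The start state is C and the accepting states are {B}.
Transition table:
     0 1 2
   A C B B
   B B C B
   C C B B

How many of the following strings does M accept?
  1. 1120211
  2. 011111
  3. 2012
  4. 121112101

1120211: accepted
011111: accepted
2012: accepted
121112101: accepted

4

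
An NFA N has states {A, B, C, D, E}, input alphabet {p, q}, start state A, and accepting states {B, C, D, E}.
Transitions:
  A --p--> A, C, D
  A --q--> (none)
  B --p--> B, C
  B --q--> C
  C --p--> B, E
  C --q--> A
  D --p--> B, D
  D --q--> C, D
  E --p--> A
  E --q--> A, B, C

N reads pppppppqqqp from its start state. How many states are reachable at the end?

Start: {A}
read p: {A, C, D}
read p: {A, B, C, D, E}
read p: {A, B, C, D, E}
read p: {A, B, C, D, E}
read p: {A, B, C, D, E}
read p: {A, B, C, D, E}
read p: {A, B, C, D, E}
read q: {A, B, C, D}
read q: {A, C, D}
read q: {A, C, D}
read p: {A, B, C, D, E}
Final reachable set {A, B, C, D, E} has 5 states.

5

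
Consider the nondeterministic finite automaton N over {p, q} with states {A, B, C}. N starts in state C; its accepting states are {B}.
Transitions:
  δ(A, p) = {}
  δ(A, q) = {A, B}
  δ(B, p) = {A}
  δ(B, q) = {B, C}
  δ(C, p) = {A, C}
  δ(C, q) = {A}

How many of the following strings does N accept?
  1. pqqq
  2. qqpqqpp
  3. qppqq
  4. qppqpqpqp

pqqq: accepted
qqpqqpp: rejected
qppqq: rejected
qppqpqpqp: rejected

1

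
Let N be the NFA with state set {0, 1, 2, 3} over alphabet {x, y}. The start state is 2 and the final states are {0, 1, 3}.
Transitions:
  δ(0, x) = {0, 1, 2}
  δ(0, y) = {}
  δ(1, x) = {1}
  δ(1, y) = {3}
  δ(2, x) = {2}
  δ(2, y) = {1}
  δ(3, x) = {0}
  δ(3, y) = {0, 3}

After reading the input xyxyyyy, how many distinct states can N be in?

Start: {2}
read x: {2}
read y: {1}
read x: {1}
read y: {3}
read y: {0, 3}
read y: {0, 3}
read y: {0, 3}
Final reachable set {0, 3} has 2 states.

2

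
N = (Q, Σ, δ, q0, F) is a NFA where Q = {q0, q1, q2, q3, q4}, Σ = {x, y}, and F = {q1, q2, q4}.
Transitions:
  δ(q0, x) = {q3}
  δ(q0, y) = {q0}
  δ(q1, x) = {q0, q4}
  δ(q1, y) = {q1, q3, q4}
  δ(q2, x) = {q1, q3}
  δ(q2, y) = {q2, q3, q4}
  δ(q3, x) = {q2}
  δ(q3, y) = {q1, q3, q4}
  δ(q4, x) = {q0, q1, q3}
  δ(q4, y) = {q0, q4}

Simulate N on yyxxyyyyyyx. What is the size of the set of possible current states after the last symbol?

5

Start: {q0}
read y: {q0}
read y: {q0}
read x: {q3}
read x: {q2}
read y: {q2, q3, q4}
read y: {q0, q1, q2, q3, q4}
read y: {q0, q1, q2, q3, q4}
read y: {q0, q1, q2, q3, q4}
read y: {q0, q1, q2, q3, q4}
read y: {q0, q1, q2, q3, q4}
read x: {q0, q1, q2, q3, q4}
Final reachable set {q0, q1, q2, q3, q4} has 5 states.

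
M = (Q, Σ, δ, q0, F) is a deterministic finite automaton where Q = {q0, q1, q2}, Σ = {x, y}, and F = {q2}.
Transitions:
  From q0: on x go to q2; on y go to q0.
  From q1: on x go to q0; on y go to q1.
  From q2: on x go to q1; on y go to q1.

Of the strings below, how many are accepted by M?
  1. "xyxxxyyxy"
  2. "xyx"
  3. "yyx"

1

"xyxxxyyxy": rejected
"xyx": rejected
"yyx": accepted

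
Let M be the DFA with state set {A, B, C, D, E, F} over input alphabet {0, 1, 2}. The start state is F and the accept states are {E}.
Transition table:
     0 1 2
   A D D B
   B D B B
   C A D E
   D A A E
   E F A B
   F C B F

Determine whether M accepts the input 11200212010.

rejected

F --1--> B
B --1--> B
B --2--> B
B --0--> D
D --0--> A
A --2--> B
B --1--> B
B --2--> B
B --0--> D
D --1--> A
A --0--> D
End in state D, which is not an accepting state.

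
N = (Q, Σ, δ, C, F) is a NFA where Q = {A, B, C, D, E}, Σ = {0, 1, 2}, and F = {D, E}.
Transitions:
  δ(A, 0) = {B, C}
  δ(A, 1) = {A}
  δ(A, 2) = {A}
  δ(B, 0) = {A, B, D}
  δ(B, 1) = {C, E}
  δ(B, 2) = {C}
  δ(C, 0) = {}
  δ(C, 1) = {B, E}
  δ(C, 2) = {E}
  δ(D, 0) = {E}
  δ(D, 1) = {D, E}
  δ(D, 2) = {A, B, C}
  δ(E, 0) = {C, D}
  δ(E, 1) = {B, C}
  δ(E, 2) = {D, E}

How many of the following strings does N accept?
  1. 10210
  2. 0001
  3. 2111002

2

10210: accepted
0001: rejected
2111002: accepted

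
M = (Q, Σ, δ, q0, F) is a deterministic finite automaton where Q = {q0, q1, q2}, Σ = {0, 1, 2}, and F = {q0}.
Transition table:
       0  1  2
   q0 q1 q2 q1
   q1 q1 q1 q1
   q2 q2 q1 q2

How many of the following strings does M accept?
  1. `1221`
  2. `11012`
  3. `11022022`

0

`1221`: rejected
`11012`: rejected
`11022022`: rejected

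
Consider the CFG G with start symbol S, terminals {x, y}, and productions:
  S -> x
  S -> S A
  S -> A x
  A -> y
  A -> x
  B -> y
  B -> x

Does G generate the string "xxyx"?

yes

S ⇒ SA ⇒ SAA ⇒ AxAA ⇒ xxAA ⇒ xxyA ⇒ xxyx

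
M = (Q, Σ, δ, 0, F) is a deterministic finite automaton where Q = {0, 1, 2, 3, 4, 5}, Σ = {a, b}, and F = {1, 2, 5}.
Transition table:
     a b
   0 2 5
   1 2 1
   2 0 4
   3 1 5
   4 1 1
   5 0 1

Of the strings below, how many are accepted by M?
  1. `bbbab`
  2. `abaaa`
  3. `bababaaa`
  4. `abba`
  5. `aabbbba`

2

`bbbab`: rejected
`abaaa`: rejected
`bababaaa`: rejected
`abba`: accepted
`aabbbba`: accepted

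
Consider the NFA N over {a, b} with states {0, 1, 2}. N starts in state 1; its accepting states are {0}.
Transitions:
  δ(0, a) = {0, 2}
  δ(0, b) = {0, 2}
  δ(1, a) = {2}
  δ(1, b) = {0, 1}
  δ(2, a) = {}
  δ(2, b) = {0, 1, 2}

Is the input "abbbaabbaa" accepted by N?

accepted

Start: {1}
read a: {2}
read b: {0, 1, 2}
read b: {0, 1, 2}
read b: {0, 1, 2}
read a: {0, 2}
read a: {0, 2}
read b: {0, 1, 2}
read b: {0, 1, 2}
read a: {0, 2}
read a: {0, 2}
Reachable ∩ accepting = {0} — nonempty.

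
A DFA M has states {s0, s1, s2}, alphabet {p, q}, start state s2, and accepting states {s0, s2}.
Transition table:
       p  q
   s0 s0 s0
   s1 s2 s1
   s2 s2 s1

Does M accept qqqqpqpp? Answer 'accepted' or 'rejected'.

accepted

s2 --q--> s1
s1 --q--> s1
s1 --q--> s1
s1 --q--> s1
s1 --p--> s2
s2 --q--> s1
s1 --p--> s2
s2 --p--> s2
End in state s2, which is an accepting state.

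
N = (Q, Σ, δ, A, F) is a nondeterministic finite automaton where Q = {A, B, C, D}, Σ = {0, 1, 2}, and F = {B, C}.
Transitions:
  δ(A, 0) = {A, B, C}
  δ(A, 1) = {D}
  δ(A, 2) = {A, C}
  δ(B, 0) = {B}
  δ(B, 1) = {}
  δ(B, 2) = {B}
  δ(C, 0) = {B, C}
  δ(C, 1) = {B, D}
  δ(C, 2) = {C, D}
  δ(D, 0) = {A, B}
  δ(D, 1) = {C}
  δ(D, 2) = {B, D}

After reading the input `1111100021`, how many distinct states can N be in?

3

Start: {A}
read 1: {D}
read 1: {C}
read 1: {B, D}
read 1: {C}
read 1: {B, D}
read 0: {A, B}
read 0: {A, B, C}
read 0: {A, B, C}
read 2: {A, B, C, D}
read 1: {B, C, D}
Final reachable set {B, C, D} has 3 states.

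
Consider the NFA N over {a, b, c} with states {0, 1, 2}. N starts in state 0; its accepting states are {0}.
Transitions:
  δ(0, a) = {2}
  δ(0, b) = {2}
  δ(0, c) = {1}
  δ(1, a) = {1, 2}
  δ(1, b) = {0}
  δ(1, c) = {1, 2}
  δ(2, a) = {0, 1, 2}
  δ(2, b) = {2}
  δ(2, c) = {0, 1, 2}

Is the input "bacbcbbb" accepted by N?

Start: {0}
read b: {2}
read a: {0, 1, 2}
read c: {0, 1, 2}
read b: {0, 2}
read c: {0, 1, 2}
read b: {0, 2}
read b: {2}
read b: {2}
Reachable ∩ accepting = {} — empty.

rejected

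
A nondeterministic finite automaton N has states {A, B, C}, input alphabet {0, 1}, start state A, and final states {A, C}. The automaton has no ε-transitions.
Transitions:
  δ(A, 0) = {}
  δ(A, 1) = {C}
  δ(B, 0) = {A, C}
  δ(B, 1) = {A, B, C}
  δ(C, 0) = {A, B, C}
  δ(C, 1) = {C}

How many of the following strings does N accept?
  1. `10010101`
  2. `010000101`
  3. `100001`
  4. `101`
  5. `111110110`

`10010101`: accepted
`010000101`: rejected
`100001`: accepted
`101`: accepted
`111110110`: accepted

4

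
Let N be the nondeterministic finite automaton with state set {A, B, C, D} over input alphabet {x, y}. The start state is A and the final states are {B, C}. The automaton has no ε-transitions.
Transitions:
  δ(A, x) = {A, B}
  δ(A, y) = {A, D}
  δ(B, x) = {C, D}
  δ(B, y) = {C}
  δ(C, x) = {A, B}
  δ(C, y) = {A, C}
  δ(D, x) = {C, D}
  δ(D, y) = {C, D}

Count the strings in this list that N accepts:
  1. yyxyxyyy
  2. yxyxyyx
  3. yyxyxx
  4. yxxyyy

yyxyxyyy: accepted
yxyxyyx: accepted
yyxyxx: accepted
yxxyyy: accepted

4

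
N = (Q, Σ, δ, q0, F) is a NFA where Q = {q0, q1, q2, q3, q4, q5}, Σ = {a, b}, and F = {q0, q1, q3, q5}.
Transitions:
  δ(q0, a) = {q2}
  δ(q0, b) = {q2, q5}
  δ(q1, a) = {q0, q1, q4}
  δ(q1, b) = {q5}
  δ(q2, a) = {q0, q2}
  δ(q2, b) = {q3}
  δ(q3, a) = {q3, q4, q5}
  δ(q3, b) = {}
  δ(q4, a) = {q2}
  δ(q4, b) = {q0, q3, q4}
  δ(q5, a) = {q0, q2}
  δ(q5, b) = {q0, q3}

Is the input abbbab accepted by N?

rejected

Start: {q0}
read a: {q2}
read b: {q3}
read b: {}
The reachable set is empty and stays empty for the remaining 3 symbols.
Reachable ∩ accepting = {} — empty.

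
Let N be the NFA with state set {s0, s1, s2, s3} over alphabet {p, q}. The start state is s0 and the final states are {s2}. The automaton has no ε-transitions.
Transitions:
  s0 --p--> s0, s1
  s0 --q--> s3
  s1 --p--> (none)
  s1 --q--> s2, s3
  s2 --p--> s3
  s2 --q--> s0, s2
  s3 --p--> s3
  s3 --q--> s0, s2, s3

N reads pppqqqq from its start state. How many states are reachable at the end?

Start: {s0}
read p: {s0, s1}
read p: {s0, s1}
read p: {s0, s1}
read q: {s2, s3}
read q: {s0, s2, s3}
read q: {s0, s2, s3}
read q: {s0, s2, s3}
Final reachable set {s0, s2, s3} has 3 states.

3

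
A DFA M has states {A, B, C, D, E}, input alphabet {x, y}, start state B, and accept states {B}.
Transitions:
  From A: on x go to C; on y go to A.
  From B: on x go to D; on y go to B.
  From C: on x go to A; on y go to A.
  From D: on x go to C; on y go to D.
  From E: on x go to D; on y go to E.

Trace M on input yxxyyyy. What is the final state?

B --y--> B
B --x--> D
D --x--> C
C --y--> A
A --y--> A
A --y--> A
A --y--> A

A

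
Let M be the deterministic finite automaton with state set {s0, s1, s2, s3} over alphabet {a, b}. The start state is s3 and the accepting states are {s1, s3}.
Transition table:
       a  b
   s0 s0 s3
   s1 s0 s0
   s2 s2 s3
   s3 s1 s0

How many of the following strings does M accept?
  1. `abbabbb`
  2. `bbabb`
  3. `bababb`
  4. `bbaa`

2

`abbabbb`: rejected
`bbabb`: accepted
`bababb`: accepted
`bbaa`: rejected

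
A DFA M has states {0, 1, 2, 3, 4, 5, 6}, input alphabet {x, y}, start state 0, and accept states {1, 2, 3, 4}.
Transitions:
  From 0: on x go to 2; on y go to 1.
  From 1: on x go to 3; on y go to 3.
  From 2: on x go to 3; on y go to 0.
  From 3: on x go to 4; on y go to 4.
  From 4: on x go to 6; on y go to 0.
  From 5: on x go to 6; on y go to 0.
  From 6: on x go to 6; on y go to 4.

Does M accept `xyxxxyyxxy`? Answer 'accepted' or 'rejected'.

0 --x--> 2
2 --y--> 0
0 --x--> 2
2 --x--> 3
3 --x--> 4
4 --y--> 0
0 --y--> 1
1 --x--> 3
3 --x--> 4
4 --y--> 0
End in state 0, which is not an accepting state.

rejected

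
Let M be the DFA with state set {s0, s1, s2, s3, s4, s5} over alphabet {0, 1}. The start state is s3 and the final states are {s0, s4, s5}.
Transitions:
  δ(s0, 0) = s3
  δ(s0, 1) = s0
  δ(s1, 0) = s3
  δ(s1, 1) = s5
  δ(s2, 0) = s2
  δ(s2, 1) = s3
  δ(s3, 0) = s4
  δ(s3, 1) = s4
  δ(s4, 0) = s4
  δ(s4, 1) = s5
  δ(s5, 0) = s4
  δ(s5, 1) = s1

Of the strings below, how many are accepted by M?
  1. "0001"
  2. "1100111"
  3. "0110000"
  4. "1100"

"0001": accepted
"1100111": accepted
"0110000": accepted
"1100": accepted

4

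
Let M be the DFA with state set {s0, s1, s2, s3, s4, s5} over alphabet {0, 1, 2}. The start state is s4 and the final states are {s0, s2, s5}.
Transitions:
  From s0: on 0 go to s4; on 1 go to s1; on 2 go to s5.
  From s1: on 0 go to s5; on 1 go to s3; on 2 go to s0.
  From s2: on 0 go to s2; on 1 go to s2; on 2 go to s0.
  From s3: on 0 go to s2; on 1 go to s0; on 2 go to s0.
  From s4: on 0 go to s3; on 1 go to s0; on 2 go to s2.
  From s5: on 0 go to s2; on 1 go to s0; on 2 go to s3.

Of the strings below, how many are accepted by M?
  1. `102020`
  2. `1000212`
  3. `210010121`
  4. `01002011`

`102020`: rejected
`1000212`: accepted
`210010121`: rejected
`01002011`: rejected

1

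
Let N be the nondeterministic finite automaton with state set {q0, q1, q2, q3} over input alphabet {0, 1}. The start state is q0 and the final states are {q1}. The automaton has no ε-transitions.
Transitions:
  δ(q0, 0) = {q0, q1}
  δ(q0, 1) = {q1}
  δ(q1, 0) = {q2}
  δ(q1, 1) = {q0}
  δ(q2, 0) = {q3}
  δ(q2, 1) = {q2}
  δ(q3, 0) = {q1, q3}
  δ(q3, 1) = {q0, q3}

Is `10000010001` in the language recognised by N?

accepted

Start: {q0}
read 1: {q1}
read 0: {q2}
read 0: {q3}
read 0: {q1, q3}
read 0: {q1, q2, q3}
read 0: {q1, q2, q3}
read 1: {q0, q2, q3}
read 0: {q0, q1, q3}
read 0: {q0, q1, q2, q3}
read 0: {q0, q1, q2, q3}
read 1: {q0, q1, q2, q3}
Reachable ∩ accepting = {q1} — nonempty.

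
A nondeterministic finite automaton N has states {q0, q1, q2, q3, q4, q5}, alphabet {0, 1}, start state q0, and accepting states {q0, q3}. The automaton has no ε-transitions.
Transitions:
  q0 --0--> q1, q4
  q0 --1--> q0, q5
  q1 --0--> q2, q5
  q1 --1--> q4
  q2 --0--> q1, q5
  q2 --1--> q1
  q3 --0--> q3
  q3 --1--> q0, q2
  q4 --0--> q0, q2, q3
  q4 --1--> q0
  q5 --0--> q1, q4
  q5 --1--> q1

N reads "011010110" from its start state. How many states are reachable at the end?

6

Start: {q0}
read 0: {q1, q4}
read 1: {q0, q4}
read 1: {q0, q5}
read 0: {q1, q4}
read 1: {q0, q4}
read 0: {q0, q1, q2, q3, q4}
read 1: {q0, q1, q2, q4, q5}
read 1: {q0, q1, q4, q5}
read 0: {q0, q1, q2, q3, q4, q5}
Final reachable set {q0, q1, q2, q3, q4, q5} has 6 states.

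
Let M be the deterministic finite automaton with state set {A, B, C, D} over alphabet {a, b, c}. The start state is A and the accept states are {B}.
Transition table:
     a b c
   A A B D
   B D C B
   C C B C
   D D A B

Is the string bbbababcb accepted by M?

rejected

A --b--> B
B --b--> C
C --b--> B
B --a--> D
D --b--> A
A --a--> A
A --b--> B
B --c--> B
B --b--> C
End in state C, which is not an accepting state.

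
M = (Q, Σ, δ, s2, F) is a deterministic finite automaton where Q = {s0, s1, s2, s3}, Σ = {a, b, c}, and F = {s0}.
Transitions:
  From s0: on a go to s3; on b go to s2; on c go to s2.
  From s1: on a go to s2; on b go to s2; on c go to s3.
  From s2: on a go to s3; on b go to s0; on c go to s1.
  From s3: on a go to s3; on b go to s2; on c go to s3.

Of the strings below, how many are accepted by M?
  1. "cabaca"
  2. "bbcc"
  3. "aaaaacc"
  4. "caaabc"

"cabaca": rejected
"bbcc": rejected
"aaaaacc": rejected
"caaabc": rejected

0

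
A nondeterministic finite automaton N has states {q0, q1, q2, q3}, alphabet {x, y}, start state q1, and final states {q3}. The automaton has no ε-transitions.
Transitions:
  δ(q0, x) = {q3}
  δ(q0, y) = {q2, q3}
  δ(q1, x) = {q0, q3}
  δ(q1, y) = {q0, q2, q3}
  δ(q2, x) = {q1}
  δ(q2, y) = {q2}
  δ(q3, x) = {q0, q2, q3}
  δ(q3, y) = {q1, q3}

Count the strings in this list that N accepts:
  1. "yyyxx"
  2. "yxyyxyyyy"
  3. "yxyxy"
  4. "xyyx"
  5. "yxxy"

"yyyxx": accepted
"yxyyxyyyy": accepted
"yxyxy": accepted
"xyyx": accepted
"yxxy": accepted

5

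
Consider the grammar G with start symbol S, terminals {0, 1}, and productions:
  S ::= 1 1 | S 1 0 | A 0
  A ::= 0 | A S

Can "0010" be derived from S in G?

S ⇒ S10 ⇒ A010 ⇒ 0010

yes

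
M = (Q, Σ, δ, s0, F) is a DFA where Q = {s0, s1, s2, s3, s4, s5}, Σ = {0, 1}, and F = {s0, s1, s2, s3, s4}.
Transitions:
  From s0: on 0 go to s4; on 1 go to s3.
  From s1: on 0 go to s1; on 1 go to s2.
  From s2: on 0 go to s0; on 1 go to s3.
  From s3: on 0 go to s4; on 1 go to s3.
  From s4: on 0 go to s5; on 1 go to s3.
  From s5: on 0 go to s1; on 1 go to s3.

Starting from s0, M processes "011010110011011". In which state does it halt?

s3

s0 --0--> s4
s4 --1--> s3
s3 --1--> s3
s3 --0--> s4
s4 --1--> s3
s3 --0--> s4
s4 --1--> s3
s3 --1--> s3
s3 --0--> s4
s4 --0--> s5
s5 --1--> s3
s3 --1--> s3
s3 --0--> s4
s4 --1--> s3
s3 --1--> s3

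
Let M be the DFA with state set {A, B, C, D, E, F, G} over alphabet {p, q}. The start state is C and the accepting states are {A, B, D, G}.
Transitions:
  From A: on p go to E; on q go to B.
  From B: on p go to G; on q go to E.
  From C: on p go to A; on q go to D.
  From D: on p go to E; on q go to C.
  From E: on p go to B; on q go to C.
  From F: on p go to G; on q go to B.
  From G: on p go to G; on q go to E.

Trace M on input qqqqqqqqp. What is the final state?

C --q--> D
D --q--> C
C --q--> D
D --q--> C
C --q--> D
D --q--> C
C --q--> D
D --q--> C
C --p--> A

A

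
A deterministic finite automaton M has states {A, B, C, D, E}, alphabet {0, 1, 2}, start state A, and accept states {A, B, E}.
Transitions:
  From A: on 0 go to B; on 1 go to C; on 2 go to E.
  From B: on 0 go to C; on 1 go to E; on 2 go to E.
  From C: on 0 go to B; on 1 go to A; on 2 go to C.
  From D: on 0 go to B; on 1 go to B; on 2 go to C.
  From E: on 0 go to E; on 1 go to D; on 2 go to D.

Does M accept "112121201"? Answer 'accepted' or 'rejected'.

A --1--> C
C --1--> A
A --2--> E
E --1--> D
D --2--> C
C --1--> A
A --2--> E
E --0--> E
E --1--> D
End in state D, which is not an accepting state.

rejected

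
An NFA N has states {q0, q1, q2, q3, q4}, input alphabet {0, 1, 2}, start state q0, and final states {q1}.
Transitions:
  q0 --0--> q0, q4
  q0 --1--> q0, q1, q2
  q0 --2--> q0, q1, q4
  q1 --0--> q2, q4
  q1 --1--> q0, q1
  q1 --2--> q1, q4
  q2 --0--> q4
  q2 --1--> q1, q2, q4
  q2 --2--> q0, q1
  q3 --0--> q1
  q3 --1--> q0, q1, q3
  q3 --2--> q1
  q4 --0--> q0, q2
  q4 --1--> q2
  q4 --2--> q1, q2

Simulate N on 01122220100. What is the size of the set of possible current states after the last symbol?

Start: {q0}
read 0: {q0, q4}
read 1: {q0, q1, q2}
read 1: {q0, q1, q2, q4}
read 2: {q0, q1, q2, q4}
read 2: {q0, q1, q2, q4}
read 2: {q0, q1, q2, q4}
read 2: {q0, q1, q2, q4}
read 0: {q0, q2, q4}
read 1: {q0, q1, q2, q4}
read 0: {q0, q2, q4}
read 0: {q0, q2, q4}
Final reachable set {q0, q2, q4} has 3 states.

3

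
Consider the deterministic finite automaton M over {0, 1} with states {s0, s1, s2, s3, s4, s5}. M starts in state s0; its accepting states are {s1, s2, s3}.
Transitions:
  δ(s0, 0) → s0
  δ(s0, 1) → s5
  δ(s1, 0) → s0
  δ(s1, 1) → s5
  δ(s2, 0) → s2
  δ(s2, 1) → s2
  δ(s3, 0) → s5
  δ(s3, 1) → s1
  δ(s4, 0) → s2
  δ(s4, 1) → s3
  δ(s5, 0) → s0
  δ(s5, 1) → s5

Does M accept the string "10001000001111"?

rejected

s0 --1--> s5
s5 --0--> s0
s0 --0--> s0
s0 --0--> s0
s0 --1--> s5
s5 --0--> s0
s0 --0--> s0
s0 --0--> s0
s0 --0--> s0
s0 --0--> s0
s0 --1--> s5
s5 --1--> s5
s5 --1--> s5
s5 --1--> s5
End in state s5, which is not an accepting state.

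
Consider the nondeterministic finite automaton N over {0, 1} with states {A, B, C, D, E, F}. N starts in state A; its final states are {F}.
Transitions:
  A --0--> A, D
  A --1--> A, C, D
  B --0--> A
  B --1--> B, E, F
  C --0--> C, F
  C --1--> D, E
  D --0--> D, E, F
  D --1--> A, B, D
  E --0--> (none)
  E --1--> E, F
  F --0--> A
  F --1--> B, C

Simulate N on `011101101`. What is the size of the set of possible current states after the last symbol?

6

Start: {A}
read 0: {A, D}
read 1: {A, B, C, D}
read 1: {A, B, C, D, E, F}
read 1: {A, B, C, D, E, F}
read 0: {A, C, D, E, F}
read 1: {A, B, C, D, E, F}
read 1: {A, B, C, D, E, F}
read 0: {A, C, D, E, F}
read 1: {A, B, C, D, E, F}
Final reachable set {A, B, C, D, E, F} has 6 states.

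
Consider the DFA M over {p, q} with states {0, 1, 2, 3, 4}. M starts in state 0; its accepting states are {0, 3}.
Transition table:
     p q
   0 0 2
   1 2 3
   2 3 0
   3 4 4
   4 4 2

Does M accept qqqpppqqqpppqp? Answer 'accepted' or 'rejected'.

accepted

0 --q--> 2
2 --q--> 0
0 --q--> 2
2 --p--> 3
3 --p--> 4
4 --p--> 4
4 --q--> 2
2 --q--> 0
0 --q--> 2
2 --p--> 3
3 --p--> 4
4 --p--> 4
4 --q--> 2
2 --p--> 3
End in state 3, which is an accepting state.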